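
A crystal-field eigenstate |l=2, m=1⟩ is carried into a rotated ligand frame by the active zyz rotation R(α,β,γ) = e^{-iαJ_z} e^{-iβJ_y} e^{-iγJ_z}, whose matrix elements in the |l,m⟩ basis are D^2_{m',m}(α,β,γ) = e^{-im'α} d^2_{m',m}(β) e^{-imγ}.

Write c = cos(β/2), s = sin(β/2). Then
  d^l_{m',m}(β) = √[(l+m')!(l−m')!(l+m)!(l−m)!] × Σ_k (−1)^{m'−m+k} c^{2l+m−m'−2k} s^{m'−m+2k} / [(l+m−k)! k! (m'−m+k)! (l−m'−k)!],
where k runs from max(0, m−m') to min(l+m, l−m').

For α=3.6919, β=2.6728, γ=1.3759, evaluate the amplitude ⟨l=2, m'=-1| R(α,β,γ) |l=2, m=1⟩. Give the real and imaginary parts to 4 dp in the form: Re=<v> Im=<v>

Re=0.5031 Im=-0.5453

First d^2_{-1,1}(β=2.6728), then the phase factors e^{-i(-1)α} and e^{-i(1)γ}:
With c≡cos(β/2)=0.232256 and s≡sin(β/2)=0.972655, N=[1·6·6·1]^{1/2}=6.000000
k∈{2,3} keeps every argument non-negative
  k=2: (−1)^0·6.0000/(2)·0.2323^2·0.9727^2 = +0.153099
  k=3: (−1)^1·6.0000/(6)·0.2323^0·0.9727^4 = -0.895024
d^2_{-1,1}(2.6728) = +0.153099 -0.895024 = -0.741925
Attach z-rotation phases: D = e^{-i(-1)(3.6919)}·(-0.741925)·e^{-i(1)(1.3759)} = +0.503116-0.545278i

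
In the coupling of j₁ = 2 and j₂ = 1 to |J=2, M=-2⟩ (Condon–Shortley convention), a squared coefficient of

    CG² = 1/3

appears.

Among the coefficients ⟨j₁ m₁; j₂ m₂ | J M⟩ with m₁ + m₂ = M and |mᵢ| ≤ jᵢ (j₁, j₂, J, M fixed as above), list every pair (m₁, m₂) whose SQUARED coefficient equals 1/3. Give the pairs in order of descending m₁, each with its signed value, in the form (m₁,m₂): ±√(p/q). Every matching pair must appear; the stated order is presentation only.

Admissible pairs with m₁+m₂ = M = -2: (-2,0), (-1,-1)
  (m₁,m₂)=(-1,-1): CG² = 1/3, CG = +√(1/3)   ← matches the target
  (m₁,m₂)=(-2,0): CG² = 2/3, CG = −√(2/3)
Pairs with CG² = 1/3: (-1,-1): +√(1/3)

(-1,-1): +√(1/3)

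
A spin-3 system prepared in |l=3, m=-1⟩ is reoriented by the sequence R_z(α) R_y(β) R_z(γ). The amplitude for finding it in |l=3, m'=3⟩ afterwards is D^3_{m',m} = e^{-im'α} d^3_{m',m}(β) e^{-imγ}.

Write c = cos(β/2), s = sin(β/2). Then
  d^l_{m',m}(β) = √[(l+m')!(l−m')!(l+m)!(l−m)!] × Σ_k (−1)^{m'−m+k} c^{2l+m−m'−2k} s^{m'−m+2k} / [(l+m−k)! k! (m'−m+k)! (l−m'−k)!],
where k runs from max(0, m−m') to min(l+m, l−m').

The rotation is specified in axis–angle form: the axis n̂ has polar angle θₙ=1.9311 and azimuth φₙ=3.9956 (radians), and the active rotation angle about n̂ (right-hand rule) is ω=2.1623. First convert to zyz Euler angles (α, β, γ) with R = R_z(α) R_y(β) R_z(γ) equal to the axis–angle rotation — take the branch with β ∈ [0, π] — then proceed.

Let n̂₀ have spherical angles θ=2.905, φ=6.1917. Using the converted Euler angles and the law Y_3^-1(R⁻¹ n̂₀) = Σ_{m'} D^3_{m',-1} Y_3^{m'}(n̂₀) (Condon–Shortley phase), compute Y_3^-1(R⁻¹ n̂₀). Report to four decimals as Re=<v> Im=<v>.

Re=0.1792 Im=0.0680

Axis–angle → zyz. n̂ = (sinθₙcosφₙ, sinθₙsinφₙ, cosθₙ) = (-0.614783, -0.705510, -0.352558), ω = 2.1623.
R = I cosω + sinω [n̂]ₓ + (1−cosω) n̂n̂ᵀ gives
  R = [+0.031102, +0.968251, -0.248039; +0.382931, +0.217681, +0.897763; +0.923253, -0.122904, -0.364003]
β = atan2(√(R₁₃²+R₂₃²), R₃₃) = 1.943358; α = atan2(R₂₃, R₁₃) mod 2π = 1.840357; γ = atan2(R₃₂, −R₃₁) mod 2π = 3.273935
Need the full column D^3_{m',-1} for m'=−3..3 at α=1.8404, β=1.9434, γ=3.2739.
cos(β/2)=0.563914, sin(β/2)=0.825834
d^3_{-3,-1}: single k=2 term ⇒ +0.267104;  D = -0.215864+0.157314i
d^3_{-2,-1}: k∈[1..2] ⇒ +0.148921 -0.638772 = -0.489851;  D = -0.383510-0.304752i
d^3_{-1,-1}: k∈[0..2] ⇒ +0.032157 -0.551729 +0.887456 = +0.367885;  D = +0.143906-0.338571i
d^3_{0,-1}: k∈[0..2] ⇒ -0.163135 +1.049609 -0.750354 = +0.136120;  D = -0.134930-0.017962i
d^3_{1,-1}: k∈[0..2] ⇒ +0.413796 -1.183275 +0.317217 = -0.452262;  D = -0.061864-0.448011i
d^3_{2,-1}: k∈[0..1] ⇒ -0.638772 +0.684977 = +0.046205;  D = +0.042435-0.018281i
d^3_{3,-1}: single k=0 term ⇒ +0.572851;  D = -0.358572-0.446748i
Y_3^{m'}(θ=2.905,φ=6.1917) and Σ D·Y over m':
  (-0.2159+0.1573i)·(+0.0052+0.0015i)  (-0.3835-0.3048i)·(-0.0537-0.0099i)  (+0.1439-0.3386i)·(+0.2810+0.0258i)  (-0.1349-0.0180i)·(-0.6259+0.0000i)  (-0.0619-0.4480i)·(-0.2810+0.0258i)  (+0.0424-0.0183i)·(-0.0537+0.0099i)  (-0.3586-0.4467i)·(-0.0052+0.0015i)
Y_3^-1(R⁻¹ n̂) = +0.179177+0.067967i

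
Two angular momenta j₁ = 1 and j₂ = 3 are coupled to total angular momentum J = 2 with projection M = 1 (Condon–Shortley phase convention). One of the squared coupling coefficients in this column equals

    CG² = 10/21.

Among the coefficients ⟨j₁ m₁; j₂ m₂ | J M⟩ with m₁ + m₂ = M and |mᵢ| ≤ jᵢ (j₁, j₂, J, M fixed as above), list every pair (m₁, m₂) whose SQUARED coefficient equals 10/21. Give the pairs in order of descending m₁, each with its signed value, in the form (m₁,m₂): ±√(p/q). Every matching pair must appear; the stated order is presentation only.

(-1,2): +√(10/21)

Admissible pairs with m₁+m₂ = M = 1: (-1,2), (0,1), (1,0)
  (m₁,m₂)=(1,0): CG² = 1/7, CG = +√(1/7)
  (m₁,m₂)=(0,1): CG² = 8/21, CG = −√(8/21)
  (m₁,m₂)=(-1,2): CG² = 10/21, CG = +√(10/21)   ← matches the target
Pairs with CG² = 10/21: (-1,2): +√(10/21)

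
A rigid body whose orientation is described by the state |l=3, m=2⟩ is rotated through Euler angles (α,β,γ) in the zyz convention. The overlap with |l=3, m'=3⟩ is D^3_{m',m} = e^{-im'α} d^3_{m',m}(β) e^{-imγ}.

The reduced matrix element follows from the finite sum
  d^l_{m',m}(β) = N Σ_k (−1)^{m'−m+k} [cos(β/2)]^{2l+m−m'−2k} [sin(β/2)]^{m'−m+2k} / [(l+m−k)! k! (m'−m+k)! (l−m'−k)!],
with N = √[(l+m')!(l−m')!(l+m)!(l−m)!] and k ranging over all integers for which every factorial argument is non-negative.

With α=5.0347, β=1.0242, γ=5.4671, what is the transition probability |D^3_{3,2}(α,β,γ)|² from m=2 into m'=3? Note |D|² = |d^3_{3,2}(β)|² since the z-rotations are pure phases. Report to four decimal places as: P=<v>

First d^3_{3,2}(β=1.0242), then the phase factors e^{-i(3)α} and e^{-i(2)γ}:
c=cos(1.024200/2)=0.871717, s=sin(1.024200/2)=0.490009; N=√[720·1·120·1]=293.938769
Admissible k: 0..0 (factorial args all ≥0)
  k=0: (−1)^1·293.9388/(120)·0.8717^5·0.4900^1 = -0.604169
d^3_{3,2}(1.0242) = -0.604169
|D^3_{3,2}|² = |d^3_{3,2}(β)|² = (-0.604169)² = 0.365020 (the z-rotation phases have unit modulus)

P=0.3650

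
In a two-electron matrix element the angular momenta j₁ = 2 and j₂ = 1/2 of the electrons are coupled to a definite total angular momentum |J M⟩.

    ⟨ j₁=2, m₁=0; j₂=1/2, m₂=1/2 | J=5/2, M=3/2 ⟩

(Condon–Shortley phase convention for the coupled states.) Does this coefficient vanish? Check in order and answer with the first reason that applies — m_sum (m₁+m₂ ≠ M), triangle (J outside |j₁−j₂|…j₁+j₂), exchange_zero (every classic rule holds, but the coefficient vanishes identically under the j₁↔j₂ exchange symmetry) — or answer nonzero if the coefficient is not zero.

m_sum

m-sum: m₁+m₂ = 0+1/2 = 1/2, M = 3/2  ✗ ⇒ coefficient is 0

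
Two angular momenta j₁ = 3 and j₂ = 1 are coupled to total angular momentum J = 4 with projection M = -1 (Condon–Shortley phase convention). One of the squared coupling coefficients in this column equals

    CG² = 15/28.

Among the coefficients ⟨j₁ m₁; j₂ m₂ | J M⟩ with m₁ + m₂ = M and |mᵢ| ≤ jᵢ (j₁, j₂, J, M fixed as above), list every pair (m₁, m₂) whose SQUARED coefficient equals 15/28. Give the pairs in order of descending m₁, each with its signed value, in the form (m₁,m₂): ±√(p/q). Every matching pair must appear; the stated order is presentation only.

Admissible pairs with m₁+m₂ = M = -1: (-2,1), (-1,0), (0,-1)
  (m₁,m₂)=(0,-1): CG² = 5/14, CG = +√(5/14)
  (m₁,m₂)=(-1,0): CG² = 15/28, CG = +√(15/28)   ← matches the target
  (m₁,m₂)=(-2,1): CG² = 3/28, CG = +√(3/28)
Pairs with CG² = 15/28: (-1,0): +√(15/28)

(-1,0): +√(15/28)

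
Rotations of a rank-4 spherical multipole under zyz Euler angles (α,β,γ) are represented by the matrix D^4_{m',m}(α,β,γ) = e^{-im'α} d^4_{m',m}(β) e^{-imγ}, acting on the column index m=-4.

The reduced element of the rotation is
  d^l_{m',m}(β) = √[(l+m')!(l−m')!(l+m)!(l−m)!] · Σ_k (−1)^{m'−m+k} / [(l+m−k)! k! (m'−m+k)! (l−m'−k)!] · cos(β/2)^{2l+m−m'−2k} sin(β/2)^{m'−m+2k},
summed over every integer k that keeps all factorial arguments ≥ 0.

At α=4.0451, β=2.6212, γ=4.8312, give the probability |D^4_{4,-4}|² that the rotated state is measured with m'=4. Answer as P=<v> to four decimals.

P=0.5782

First d^4_{4,-4}(β=2.6212), then the phase factors e^{-i(4)α} and e^{-i(-4)γ}:
Half-angle: c=0.257270, s=0.966339. N=√(40320·1·1·40320)=40320.000000
The bounds max(0,m−m')=0 and min(l+m,l−m')=0 give 1 term
  k=0: (−1)^8·40320.0000/(40320)·0.2573^0·0.9663^8 = +0.760392
d^4_{4,-4}(2.6212) = +0.760392
|D^4_{4,-4}|² = |d^4_{4,-4}(β)|² = (+0.760392)² = 0.578197 (the z-rotation phases have unit modulus)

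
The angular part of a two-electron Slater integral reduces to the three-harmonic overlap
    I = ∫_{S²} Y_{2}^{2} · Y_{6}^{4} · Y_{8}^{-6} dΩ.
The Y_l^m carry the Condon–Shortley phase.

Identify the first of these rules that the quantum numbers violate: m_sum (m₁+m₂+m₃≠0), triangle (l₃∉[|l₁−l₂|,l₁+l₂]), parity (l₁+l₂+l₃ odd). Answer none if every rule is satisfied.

azimuthal sum: 2 + 4 − 6 = 0  ✓
4 ≤ 8 ≤ 8 (triangle on l)  ✓
L = 2 + 6 + 8 = 16 (even)  ✓

none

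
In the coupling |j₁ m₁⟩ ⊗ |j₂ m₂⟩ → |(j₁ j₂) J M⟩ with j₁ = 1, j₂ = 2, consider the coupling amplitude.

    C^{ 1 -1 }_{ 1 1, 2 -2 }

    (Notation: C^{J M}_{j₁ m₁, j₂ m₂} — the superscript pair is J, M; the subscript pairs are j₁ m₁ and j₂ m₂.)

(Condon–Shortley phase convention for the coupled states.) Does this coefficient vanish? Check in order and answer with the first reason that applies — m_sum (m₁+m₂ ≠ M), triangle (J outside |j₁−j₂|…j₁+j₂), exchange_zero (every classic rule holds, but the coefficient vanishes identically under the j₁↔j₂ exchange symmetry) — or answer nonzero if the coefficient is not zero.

nonzero

m-sum: m₁+m₂ = 1+(-2) = -1, M = -1  ✓
triangle: |j₁−j₂| = 1 ≤ J = 1 ≤ j₁+j₂ = 3  ✓
exchange: j₁≠j₂ or m₁≠m₂ — the exchange symmetry imposes no constraint here
value check: CG = +√(3/5) = +0.774597 ≠ 0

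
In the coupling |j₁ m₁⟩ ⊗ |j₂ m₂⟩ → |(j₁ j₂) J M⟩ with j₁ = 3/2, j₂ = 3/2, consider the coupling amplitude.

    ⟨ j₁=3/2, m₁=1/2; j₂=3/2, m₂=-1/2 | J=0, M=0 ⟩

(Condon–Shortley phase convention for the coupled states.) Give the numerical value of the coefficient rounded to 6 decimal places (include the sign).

triangle: 3!×0!×0!/4! = 6/24
(j±m)!: 2!×1!×1!×2!×0!×0! = 4
prefactor² = (2J+1)×Δ×N² = 1
  k=1: −1/(1!×2!×0!×0!×0!×0!) = -1/2
Σ = -1/2  ⇒  CG² = 1×(-1/2)² = 1/4
CG = −√(1/4) = -0.500000

-0.500000  (= −√(1/4))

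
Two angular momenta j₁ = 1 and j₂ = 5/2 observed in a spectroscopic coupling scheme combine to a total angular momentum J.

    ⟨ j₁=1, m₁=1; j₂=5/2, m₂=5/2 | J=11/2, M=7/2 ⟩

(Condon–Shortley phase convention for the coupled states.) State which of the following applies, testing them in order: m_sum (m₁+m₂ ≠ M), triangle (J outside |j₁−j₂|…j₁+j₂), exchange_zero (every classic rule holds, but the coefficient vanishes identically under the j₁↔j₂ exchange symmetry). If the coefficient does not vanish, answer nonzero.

triangle

m-sum: m₁+m₂ = 1+5/2 = 7/2, M = 7/2  ✓
triangle: need |j₁−j₂| ≤ J ≤ j₁+j₂, i.e. J ∈ [3/2, 7/2]; J = 11/2 is outside ✗ ⇒ coefficient is 0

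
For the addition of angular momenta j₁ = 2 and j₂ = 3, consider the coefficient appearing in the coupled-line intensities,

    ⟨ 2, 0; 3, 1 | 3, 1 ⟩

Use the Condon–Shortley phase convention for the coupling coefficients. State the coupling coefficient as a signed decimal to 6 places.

j₁+j₂−J=2  J+j₁−j₂=2  J−j₁+j₂=4  j₁+j₂+J+1=9
(j₁±m₁, j₂±m₂, J±M) = (2,2,4,2,4,2)
P² = 256/15
sum k=0..2:
  [0] +1/96 = 1/96
  [1] −1/6 = -1/6
  [2] +1/16 = 1/16
S = -3/32
C² = P²·S² = 3/20 ; C = -0.387298

−√(3/20) ≈ -0.387298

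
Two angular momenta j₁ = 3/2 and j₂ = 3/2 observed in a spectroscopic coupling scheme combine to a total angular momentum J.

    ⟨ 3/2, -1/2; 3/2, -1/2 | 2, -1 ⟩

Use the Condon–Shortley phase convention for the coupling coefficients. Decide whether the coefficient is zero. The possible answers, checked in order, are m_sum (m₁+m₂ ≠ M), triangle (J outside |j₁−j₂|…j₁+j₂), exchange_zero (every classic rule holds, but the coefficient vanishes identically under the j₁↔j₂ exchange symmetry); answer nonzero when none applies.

m-sum: m₁+m₂ = -1/2+(-1/2) = -1, M = -1  ✓
triangle: |j₁−j₂| = 0 ≤ J = 2 ≤ j₁+j₂ = 3  ✓
exchange: j₁=j₂ and m₁=m₂, and (−1)^(j₁+j₂−J) = (−1)^1 = −1 forces ⟨j₁m₁;j₂m₂|JM⟩ = −⟨j₂m₂;j₁m₁|JM⟩ = −⟨j₁m₁;j₂m₂|JM⟩ ⇒ the coefficient vanishes identically
Racah sum check: Σ_k collapses to 0 ⇒ CG = 0

exchange_zero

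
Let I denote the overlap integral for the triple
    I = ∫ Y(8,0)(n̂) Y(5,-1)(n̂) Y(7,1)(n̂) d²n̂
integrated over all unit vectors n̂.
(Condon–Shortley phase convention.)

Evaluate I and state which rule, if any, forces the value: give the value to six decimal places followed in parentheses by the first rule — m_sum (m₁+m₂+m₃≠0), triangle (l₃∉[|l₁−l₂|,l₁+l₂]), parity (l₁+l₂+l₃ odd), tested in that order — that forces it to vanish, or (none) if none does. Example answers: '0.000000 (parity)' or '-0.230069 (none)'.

-0.019887 (none)

Checks pass: Σm=0; 20 even; l₃=7∈[3,13].
(2·8+1)(2·5+1)(2·7+1) = 2805
Δ: 6! 10! 4! / 21! → 1/814773960
sum: t=1:−1/87091200 t=2:+1/4976640 t=3:−1/2073600 t=4:+1/4976640 t=5:−1/87091200 = -1/9676800
3j²(8 5 7; 0 0 0) = Δ·Π!·Σ² = 360/46189  (sign +1)
sum: t=0:+1/1393459200 t=1:−1/21772800 t=2:+1/3317760 t=3:−1/3110400 t=4:+1/19906560 = -1/66355200
3j²(8 5 7; 0 -1 1) = Δ·Π!·Σ² = 21/92378  (sign -1)
combine: 4πI² = 2805·360/46189·21/92378 = 56700/11408683
take √, sign -1: I = -0.01988698
No selection rule forces the value: the integral is nonzero (none).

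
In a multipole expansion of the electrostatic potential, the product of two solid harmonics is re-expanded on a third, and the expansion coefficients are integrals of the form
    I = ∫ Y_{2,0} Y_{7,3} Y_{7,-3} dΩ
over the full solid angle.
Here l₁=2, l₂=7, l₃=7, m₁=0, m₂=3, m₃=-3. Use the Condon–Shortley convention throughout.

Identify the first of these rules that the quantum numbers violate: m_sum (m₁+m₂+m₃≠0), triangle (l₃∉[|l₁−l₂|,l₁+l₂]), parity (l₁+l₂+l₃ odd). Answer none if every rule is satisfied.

Σmᵢ = 0  ✓
l₃∈[|l₁−l₂|,l₁+l₂]=[5,9], have l₃=7  ✓
Σlᵢ = 16 ⇒ even  ✓

none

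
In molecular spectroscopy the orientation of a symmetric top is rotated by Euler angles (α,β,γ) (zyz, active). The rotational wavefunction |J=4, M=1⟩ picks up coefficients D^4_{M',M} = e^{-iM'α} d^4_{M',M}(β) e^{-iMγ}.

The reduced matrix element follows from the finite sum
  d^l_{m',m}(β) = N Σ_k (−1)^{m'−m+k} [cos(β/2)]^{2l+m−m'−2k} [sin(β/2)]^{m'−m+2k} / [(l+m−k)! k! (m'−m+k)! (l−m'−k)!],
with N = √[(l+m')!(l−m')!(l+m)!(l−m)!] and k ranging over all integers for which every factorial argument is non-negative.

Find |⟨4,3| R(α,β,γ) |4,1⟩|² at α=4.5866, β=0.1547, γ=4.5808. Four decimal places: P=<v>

Split into d^4_{3,1}(β=0.1547) × two z-phases.
c=cos(0.154700/2)=0.997010, s=sin(0.154700/2)=0.077273; N=√[5040·1·120·6]=1904.940944
k∈{0,1} keeps every argument non-negative
  k=0: (−1)^2·1904.9409/(240)·0.9970^6·0.0773^2 = +0.046550
  k=1: (−1)^3·1904.9409/(144)·0.9970^4·0.0773^4 = -0.000466
d^4_{3,1}(0.1547) = +0.046550 -0.000466 = +0.046084
|D^4_{3,1}|² = |d^4_{3,1}(β)|² = (+0.046084)² = 0.002124 (the z-rotation phases have unit modulus)

P=0.0021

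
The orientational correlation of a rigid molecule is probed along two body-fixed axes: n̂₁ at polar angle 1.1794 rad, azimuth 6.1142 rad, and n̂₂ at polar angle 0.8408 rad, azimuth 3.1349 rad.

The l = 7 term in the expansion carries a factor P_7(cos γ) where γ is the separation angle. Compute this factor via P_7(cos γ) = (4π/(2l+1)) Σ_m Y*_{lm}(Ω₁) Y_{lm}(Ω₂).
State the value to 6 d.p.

Expand P_7 via completeness: Σ_{m} conj(Y_{7,m}) at Ω₁ times Y_{7,m} at Ω₂ —
  m=-7: Y*=+0.109074-0.266945i  Y=-0.063730-0.002988i  product -0.007749+0.016686i
  m=-6: Y*=+0.235351-0.378003i  Y=+0.213458+0.008576i  product +0.053480-0.078669i
  m=-5: Y*=+0.146604-0.165186i  Y=-0.402881-0.013487i  product -0.061292+0.064573i
  m=-4: Y*=-0.176702+0.141709i  Y=+0.419539+0.011234i  product -0.075725+0.057468i
  m=-3: Y*=-0.273207+0.151731i  Y=-0.088331-0.001774i  product +0.024402-0.012918i
  m=-2: Y*=+0.097217-0.034168i  Y=-0.326586-0.004372i  product -0.031899+0.010734i
  m=-1: Y*=+0.319251-0.054468i  Y=+0.244112+0.001634i  product +0.078022-0.012775i
  m=+0: Y*=-0.065469-0.000000i  Y=+0.262343+0.000000i  product -0.017175-0.000000i
  m=+1: Y*=-0.319251-0.054468i  Y=-0.244112+0.001634i  product +0.078022+0.012775i
  m=+2: Y*=+0.097217+0.034168i  Y=-0.326586+0.004372i  product -0.031899-0.010734i
  m=+3: Y*=+0.273207+0.151731i  Y=+0.088331-0.001774i  product +0.024402+0.012918i
  m=+4: Y*=-0.176702-0.141709i  Y=+0.419539-0.011234i  product -0.075725-0.057468i
  m=+5: Y*=-0.146604-0.165186i  Y=+0.402881-0.013487i  product -0.061292-0.064573i
  m=+6: Y*=+0.235351+0.378003i  Y=+0.213458-0.008576i  product +0.053480+0.078669i
  m=+7: Y*=-0.109074-0.266945i  Y=+0.063730-0.002988i  product -0.007749-0.016686i
Total Σ_m = -0.058700-0.000000i. Multiply by 0.837758: -0.049176-0.000000i. P_7(cos γ) = -0.049176

-0.049176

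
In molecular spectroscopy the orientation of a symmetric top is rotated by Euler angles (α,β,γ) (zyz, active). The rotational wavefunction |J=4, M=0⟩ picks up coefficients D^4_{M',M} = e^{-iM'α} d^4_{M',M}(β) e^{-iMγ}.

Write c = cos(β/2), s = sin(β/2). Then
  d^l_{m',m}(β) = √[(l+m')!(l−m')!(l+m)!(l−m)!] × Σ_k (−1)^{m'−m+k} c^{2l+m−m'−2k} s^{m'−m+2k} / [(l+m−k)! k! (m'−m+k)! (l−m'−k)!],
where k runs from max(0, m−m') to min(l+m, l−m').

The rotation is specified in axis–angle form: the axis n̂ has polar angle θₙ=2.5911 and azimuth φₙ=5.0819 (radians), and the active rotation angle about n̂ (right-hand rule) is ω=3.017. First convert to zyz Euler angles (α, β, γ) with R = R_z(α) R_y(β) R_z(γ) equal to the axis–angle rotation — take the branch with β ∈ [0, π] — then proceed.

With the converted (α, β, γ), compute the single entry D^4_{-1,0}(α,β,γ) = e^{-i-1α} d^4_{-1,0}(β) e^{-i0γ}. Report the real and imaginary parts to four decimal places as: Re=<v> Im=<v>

Axis–angle → zyz. n̂ = (sinθₙcosφₙ, sinθₙsinφₙ, cosθₙ) = (+0.188925, -0.487800, -0.852267), ω = 3.0170.
R = I cosω + sinω [n̂]ₓ + (1−cosω) n̂n̂ᵀ gives
  R = [-0.921140, -0.077689, -0.381400; -0.289512, -0.518196, +0.804770; -0.260162, +0.851726, +0.454839]
β = atan2(√(R₁₃²+R₂₃²), R₃₃) = 1.098605; α = atan2(R₂₃, R₁₃) mod 2π = 2.013367; γ = atan2(R₃₂, −R₃₁) mod 2π = 1.274345
D^4_{-1,0}(2.0134,1.0986,1.2743) = e^{-i·-1·2.0134}·d^4_{-1,0}(1.0986)·e^{-i·0·1.2743}. Compute d first:
c=cos(1.098605/2)=0.852889, s=sin(1.098605/2)=0.522092; N=√[6·120·24·24]=643.987578
The bounds max(0,m−m')=1 and min(l+m,l−m')=4 give 4 terms
  k=1: (−1)^0·643.9876/(144)·0.8529^7·0.5221^1 = +0.766496
  k=2: (−1)^1·643.9876/(24)·0.8529^5·0.5221^3 = -1.723339
  k=3: (−1)^2·643.9876/(24)·0.8529^3·0.5221^5 = +0.645774
  k=4: (−1)^3·643.9876/(144)·0.8529^1·0.5221^7 = -0.040331
d^4_{-1,0}(1.0986) = +0.766496 -1.723339 +0.645774 -0.040331 = -0.351401
Phases: e^{-i·(-1)·2.0134}=-0.428264+0.903654i, e^{-i·(0)·1.2743}=+1.000000+0.000000i ⇒ D=+0.150492-0.317544i

Re=0.1505 Im=-0.3175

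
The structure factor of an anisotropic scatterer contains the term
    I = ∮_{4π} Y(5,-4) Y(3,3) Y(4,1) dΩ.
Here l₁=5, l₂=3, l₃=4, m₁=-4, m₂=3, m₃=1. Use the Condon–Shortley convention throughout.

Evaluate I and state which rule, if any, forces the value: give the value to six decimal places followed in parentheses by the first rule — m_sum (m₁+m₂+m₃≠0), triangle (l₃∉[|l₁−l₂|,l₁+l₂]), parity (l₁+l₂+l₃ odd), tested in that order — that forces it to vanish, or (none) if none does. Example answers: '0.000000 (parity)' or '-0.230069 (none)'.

Rules hold: Σm=0, L=12 even, 2≤4≤8.
N = 11·7·9 = 693
Δ = 4!·6!·2!/13! = 1/180180
Racah Σ t=1..3: t=1:−1/576 t=2:+1/144 t=3:−1/576 = 1/288
⇒ 3j(5 3 4; 0 0 0)² = 20/1001, sgn +1
Racah Σ t=4..4: t=4:+1/5760 = 1/5760
⇒ 3j(5 3 4; -4 3 1)² = 9/286, sgn -1
4πI² = N·(3j₀)²·(3jₘ)² = 810/1859
I = -1·√(0.435718/4π) = -0.18620781
No selection rule forces the value: the integral is nonzero (none).

-0.186208 (none)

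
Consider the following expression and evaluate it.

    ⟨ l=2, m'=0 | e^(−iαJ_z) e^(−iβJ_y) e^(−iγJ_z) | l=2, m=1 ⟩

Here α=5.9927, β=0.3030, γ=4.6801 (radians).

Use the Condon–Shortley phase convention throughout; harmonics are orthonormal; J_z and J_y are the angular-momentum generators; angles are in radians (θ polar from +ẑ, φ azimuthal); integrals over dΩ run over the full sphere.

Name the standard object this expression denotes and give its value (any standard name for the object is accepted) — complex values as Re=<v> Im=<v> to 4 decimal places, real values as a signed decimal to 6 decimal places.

Wigner D-matrix element, Re=-0.0113 Im=0.3486

This is a Wigner D-matrix element — the rotation-matrix element ⟨l m'| R(α,β,γ) |l m⟩ in the angular-momentum basis.
First d^2_{0,1}(β=0.3030), then the phase factors e^{-i(0)α} and e^{-i(1)γ}:
With c≡cos(β/2)=0.988546 and s≡sin(β/2)=0.150921, N=[2·2·6·1]^{1/2}=4.898979
k∈{1,2} keeps every argument non-negative
  k=1: (−1)^0·4.8990/(2)·0.9885^3·0.1509^1 = +0.357122
  k=2: (−1)^1·4.8990/(2)·0.9885^1·0.1509^3 = -0.008324
d^2_{0,1}(0.3030) = +0.357122 -0.008324 = +0.348798
Phases: e^{-i·(0)·5.9927}=+1.000000+0.000000i, e^{-i·(1)·4.6801}=-0.032283+0.999479i ⇒ D=-0.011260+0.348616i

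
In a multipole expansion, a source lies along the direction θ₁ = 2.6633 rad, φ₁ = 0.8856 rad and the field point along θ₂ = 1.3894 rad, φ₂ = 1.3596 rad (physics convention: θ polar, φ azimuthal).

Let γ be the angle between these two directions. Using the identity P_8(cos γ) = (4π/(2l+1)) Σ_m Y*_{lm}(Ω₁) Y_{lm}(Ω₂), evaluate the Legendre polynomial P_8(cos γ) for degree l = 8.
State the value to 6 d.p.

Addition theorem: P_8(cos γ) = (4π/17) Σ_m Y*_{lm}(Ω₁) Y_{lm}(Ω₂), m = −8…8:
  m=-8: Y*=+0.000722+0.000746i  Y=-0.053505+0.448354i  product -0.000373+0.000284i
  m=-7: Y*=-0.007981+0.000672i  Y=-0.329855+0.030573i  product +0.002612-0.000466i
  m=-6: Y*=+0.021907-0.031938i  Y=+0.052157+0.166473i  product +0.006459+0.001981i
  m=-5: Y*=+0.036910+0.126268i  Y=-0.295251+0.167023i  product -0.031987-0.031116i
  m=-4: Y*=-0.291945-0.123710i  Y=+0.046807+0.052725i  product -0.007142-0.021183i
  m=-3: Y*=+0.450508-0.237290i  Y=-0.194871+0.265266i  product -0.024846+0.165745i
  m=-2: Y*=-0.084211+0.414568i  Y=+0.020647+0.009280i  product -0.005586+0.007778i
  m=-1: Y*=+0.066009+0.080766i  Y=-0.067416+0.314448i  product -0.029847+0.015312i
  m=+0: Y*=-0.464540-0.000000i  Y=+0.008417+0.000000i  product -0.003910-0.000000i
  m=+1: Y*=-0.066009+0.080766i  Y=+0.067416+0.314448i  product -0.029847-0.015312i
  m=+2: Y*=-0.084211-0.414568i  Y=+0.020647-0.009280i  product -0.005586-0.007778i
  m=+3: Y*=-0.450508-0.237290i  Y=+0.194871+0.265266i  product -0.024846-0.165745i
  m=+4: Y*=-0.291945+0.123710i  Y=+0.046807-0.052725i  product -0.007142+0.021183i
  m=+5: Y*=-0.036910+0.126268i  Y=+0.295251+0.167023i  product -0.031987+0.031116i
  m=+6: Y*=+0.021907+0.031938i  Y=+0.052157-0.166473i  product +0.006459-0.001981i
  m=+7: Y*=+0.007981+0.000672i  Y=+0.329855+0.030573i  product +0.002612+0.000466i
  m=+8: Y*=+0.000722-0.000746i  Y=-0.053505-0.448354i  product -0.000373-0.000284i
Total Σ_m = -0.185330-0.000000i. Multiply by 0.739198: -0.136995-0.000000i. P_8(cos γ) = -0.136995

-0.136995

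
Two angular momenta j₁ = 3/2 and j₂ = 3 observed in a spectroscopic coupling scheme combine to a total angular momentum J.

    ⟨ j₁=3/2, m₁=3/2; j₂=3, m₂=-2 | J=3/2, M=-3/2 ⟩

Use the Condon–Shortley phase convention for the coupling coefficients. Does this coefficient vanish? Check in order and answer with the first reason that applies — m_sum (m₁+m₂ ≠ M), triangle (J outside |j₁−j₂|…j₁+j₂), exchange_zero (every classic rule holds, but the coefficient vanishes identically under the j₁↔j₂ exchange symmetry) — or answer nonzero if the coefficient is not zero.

m_sum

m-sum: m₁+m₂ = 3/2+(-2) = -1/2, M = -3/2  ✗ ⇒ coefficient is 0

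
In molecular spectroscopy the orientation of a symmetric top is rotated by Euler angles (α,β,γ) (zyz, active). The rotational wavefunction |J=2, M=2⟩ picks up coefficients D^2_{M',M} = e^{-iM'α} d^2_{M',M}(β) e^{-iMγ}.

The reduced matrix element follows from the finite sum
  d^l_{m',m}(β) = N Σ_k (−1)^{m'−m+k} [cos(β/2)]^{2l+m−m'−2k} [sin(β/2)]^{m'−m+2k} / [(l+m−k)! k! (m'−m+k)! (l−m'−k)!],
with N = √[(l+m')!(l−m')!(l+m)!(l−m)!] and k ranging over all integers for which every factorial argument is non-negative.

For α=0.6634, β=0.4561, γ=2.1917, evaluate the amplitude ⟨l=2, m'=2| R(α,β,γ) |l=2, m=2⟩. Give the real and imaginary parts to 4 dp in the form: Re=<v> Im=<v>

Split into d^2_{2,2}(β=0.4561) × two z-phases.
Half-angle: c=0.974109, s=0.226078. N=√(24·1·24·1)=24.000000
Admissible k: 0..0 (factorial args all ≥0)
  k=0: (−1)^0·24.0000/(24)·0.9741^4·0.2261^0 = +0.900389
d^2_{2,2}(0.4561) = +0.900389
Attach z-rotation phases: D = e^{-i(2)(0.6634)}·(+0.900389)·e^{-i(2)(2.1917)} = +0.756585+0.488140i

Re=0.7566 Im=0.4881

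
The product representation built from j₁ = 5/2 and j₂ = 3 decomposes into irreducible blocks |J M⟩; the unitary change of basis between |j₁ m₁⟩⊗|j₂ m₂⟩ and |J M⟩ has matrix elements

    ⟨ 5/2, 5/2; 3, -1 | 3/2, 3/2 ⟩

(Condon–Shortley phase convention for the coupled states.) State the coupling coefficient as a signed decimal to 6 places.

j₁+j₂−J=4  J+j₁−j₂=1  J−j₁+j₂=2  j₁+j₂+J+1=8
(j₁±m₁, j₂±m₂, J±M) = (5,0,2,4,3,0)
P² = 1152/7
sum k=0..0:
  [0] +1/48 = 1/48
S = 1/48
C² = P²·S² = 1/14 ; C = +0.267261

+0.267261  (= +√(1/14))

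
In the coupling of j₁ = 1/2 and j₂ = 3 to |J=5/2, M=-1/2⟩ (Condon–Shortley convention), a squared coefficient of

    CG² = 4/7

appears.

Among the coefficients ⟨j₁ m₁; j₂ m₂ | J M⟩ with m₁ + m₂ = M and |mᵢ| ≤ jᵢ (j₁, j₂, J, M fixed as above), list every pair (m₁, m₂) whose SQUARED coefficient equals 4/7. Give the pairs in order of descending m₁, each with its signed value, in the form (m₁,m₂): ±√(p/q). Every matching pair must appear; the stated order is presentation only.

Admissible pairs with m₁+m₂ = M = -1/2: (-1/2,0), (1/2,-1)
  (m₁,m₂)=(1/2,-1): CG² = 4/7, CG = +√(4/7)   ← matches the target
  (m₁,m₂)=(-1/2,0): CG² = 3/7, CG = −√(3/7)
Pairs with CG² = 4/7: (1/2,-1): +√(4/7)

(1/2,-1): +√(4/7)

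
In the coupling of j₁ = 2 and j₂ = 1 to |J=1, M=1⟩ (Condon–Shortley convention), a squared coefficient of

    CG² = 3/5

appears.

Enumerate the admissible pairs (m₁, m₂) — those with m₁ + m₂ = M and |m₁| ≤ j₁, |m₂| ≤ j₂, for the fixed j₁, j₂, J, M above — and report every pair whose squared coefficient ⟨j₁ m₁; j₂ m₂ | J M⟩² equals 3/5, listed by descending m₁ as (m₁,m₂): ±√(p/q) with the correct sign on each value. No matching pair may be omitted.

Admissible pairs with m₁+m₂ = M = 1: (0,1), (1,0), (2,-1)
  (m₁,m₂)=(2,-1): CG² = 3/5, CG = +√(3/5)   ← matches the target
  (m₁,m₂)=(1,0): CG² = 3/10, CG = −√(3/10)
  (m₁,m₂)=(0,1): CG² = 1/10, CG = +√(1/10)
Pairs with CG² = 3/5: (2,-1): +√(3/5)

(2,-1): +√(3/5)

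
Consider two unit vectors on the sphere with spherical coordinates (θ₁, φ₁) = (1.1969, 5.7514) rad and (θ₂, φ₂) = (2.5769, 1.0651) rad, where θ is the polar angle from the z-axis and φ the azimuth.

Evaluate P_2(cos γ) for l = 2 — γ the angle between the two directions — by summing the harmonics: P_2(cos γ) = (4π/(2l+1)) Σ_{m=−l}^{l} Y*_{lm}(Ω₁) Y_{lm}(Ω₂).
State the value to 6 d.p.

Addition theorem: P_2(cos γ) = (4π/5) Σ_m Y*_{lm}(Ω₁) Y_{lm}(Ω₂), m = −2…2:
  [-2]  conj(Y_{2,-2})(Ω₁) = 0.16260 - 0.29260j ; Y_{2,-2}(Ω₂) = -0.05871 - 0.09376j ; Δ = -0.03698 + 0.00193j
  [-1]  conj(Y_{2,-1})(Ω₁) = 0.22640 - 0.13320j ; Y_{2,-1}(Ω₂) = -0.16918 + 0.30554j ; Δ = 0.00239 + 0.09171j
  [+0]  conj(Y_{2,0})(Ω₁) = -0.18917 + 0.00000j ; Y_{2,0}(Ω₂) = 0.35981 + 0.00000j ; Δ = -0.06806 + 0.00000j
  [+1]  conj(Y_{2,1})(Ω₁) = -0.22640 - 0.13320j ; Y_{2,1}(Ω₂) = 0.16918 + 0.30554j ; Δ = 0.00239 - 0.09171j
  [+2]  conj(Y_{2,2})(Ω₁) = 0.16260 + 0.29260j ; Y_{2,2}(Ω₂) = -0.05871 + 0.09376j ; Δ = -0.03698 - 0.00193j
Total Σ_m = -0.13724 + 0.00000j. Multiply by 2.513274: -0.34492 + 0.00000j. P_2(cos γ) = -0.344920

-0.344920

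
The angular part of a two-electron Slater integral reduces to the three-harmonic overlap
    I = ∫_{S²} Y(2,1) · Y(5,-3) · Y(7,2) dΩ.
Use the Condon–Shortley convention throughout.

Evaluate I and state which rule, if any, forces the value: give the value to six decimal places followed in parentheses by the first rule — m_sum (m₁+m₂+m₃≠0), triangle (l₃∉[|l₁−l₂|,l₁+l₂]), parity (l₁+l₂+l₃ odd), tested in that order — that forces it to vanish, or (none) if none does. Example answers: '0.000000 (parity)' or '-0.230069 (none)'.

0.107507 (none)

Rules hold: Σm=0, L=14 even, 3≤7≤7.
N = 5·11·15 = 825
Δ = 0!·4!·10!/15! = 1/15015
Racah Σ t=0..0: t=0:+1/57600 = 1/57600
⇒ 3j(2 5 7; 0 0 0)² = 21/715, sgn -1
Racah Σ t=0..0: t=0:+1/483840 = 1/483840
⇒ 3j(2 5 7; 1 -3 2)² = 6/1001, sgn -1
4πI² = N·(3j₀)²·(3jₘ)² = 270/1859
I = +1·√(0.145239/4π) = 0.10750713
No selection rule forces the value: the integral is nonzero (none).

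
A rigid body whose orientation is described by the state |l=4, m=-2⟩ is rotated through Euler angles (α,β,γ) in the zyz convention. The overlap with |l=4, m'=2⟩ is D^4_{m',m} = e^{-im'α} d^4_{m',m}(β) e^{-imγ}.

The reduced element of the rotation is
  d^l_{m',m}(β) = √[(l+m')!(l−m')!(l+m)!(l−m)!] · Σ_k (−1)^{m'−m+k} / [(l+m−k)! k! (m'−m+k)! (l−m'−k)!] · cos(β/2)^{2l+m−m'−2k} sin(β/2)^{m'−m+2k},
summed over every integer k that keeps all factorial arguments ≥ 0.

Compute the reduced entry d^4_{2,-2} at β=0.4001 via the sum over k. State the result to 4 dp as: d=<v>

d=0.0209

d^4_{2,-2}(β=0.4001) via the finite sum:
Half-angle: c=0.980057, s=0.198718. N=√(720·2·2·720)=1440.000000
The bounds max(0,m−m')=0 and min(l+m,l−m')=2 give 3 terms
  k=0: (−1)^4·1440.0000/(96)·0.9801^4·0.1987^4 = +0.021580
  k=1: (−1)^5·1440.0000/(120)·0.9801^2·0.1987^6 = -0.000710
  k=2: (−1)^6·1440.0000/(1440)·0.9801^0·0.1987^8 = +0.000002
d^4_{2,-2}(0.4001) = +0.021580 -0.000710 +0.000002 = +0.020872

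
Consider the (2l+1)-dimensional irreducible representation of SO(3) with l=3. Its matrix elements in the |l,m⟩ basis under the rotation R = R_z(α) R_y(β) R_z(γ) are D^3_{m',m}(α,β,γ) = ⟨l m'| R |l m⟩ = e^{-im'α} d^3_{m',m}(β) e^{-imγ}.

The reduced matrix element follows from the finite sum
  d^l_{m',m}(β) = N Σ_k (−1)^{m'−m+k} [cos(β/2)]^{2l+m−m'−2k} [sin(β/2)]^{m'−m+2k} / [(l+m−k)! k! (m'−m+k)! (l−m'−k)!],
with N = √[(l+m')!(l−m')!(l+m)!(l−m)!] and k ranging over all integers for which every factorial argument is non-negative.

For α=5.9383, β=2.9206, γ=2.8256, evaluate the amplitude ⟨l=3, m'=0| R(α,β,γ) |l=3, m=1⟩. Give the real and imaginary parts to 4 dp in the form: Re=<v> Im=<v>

Re=-0.3392 Im=-0.1109

Split into d^3_{0,1}(β=2.9206) × two z-phases.
c=cos(2.920600/2)=0.110272, s=sin(2.920600/2)=0.993901; N=√[6·6·24·2]=41.569219
Admissible k: 1..3 (factorial args all ≥0)
  k=1: (−1)^0·41.5692/(12)·0.1103^5·0.9939^1 = +0.000056
  k=2: (−1)^1·41.5692/(4)·0.1103^3·0.9939^3 = -0.013681
  k=3: (−1)^2·41.5692/(12)·0.1103^1·0.9939^5 = +0.370485
d^3_{0,1}(2.9206) = +0.000056 -0.013681 +0.370485 = +0.356860
Attach z-rotation phases: D = e^{-i(0)(5.9383)}·(+0.356860)·e^{-i(1)(2.8256)} = -0.339191-0.110898i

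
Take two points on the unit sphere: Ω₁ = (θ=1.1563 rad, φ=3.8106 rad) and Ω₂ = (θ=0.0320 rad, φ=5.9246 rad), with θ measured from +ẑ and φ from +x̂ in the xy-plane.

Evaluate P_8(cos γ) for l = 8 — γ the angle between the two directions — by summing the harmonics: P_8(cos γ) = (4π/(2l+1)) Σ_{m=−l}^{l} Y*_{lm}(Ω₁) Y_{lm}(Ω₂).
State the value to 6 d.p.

Expand P_8 via completeness: Σ_{m} conj(Y_{8,m}) at Ω₁ times Y_{8,m} at Ω₂ —
  term(m=-8) = -0.000000+0.000000i   from Y*(Ω₁)=+0.151591-0.203743i, Y(Ω₂)=-0.000000+0.000000i
  term(m=-7) = -0.000000-0.000000i   from Y*(Ω₁)=+0.013110+0.446748i, Y(Ω₂)=-0.000000+0.000000i
  term(m=-6) = +0.000000-0.000000i   from Y*(Ω₁)=-0.203932-0.242931i, Y(Ω₂)=-0.000000+0.000000i
  term(m=-5) = +0.000000-0.000000i   from Y*(Ω₁)=-0.116866-0.024109i, Y(Ω₂)=-0.000000+0.000000i
  term(m=-4) = +0.000003+0.000004i   from Y*(Ω₁)=+0.319776-0.160654i, Y(Ω₂)=+0.000002+0.000014i
  term(m=-3) = -0.000023+0.000001i   from Y*(Ω₁)=-0.021773+0.046706i, Y(Ω₂)=+0.000217+0.000401i
  term(m=-2) = -0.001587+0.003017i   from Y*(Ω₁)=+0.074849+0.315713i, Y(Ω₂)=+0.007918+0.006905i
  term(m=-1) = -0.009567-0.015845i   from Y*(Ω₁)=-0.092792-0.073365i, Y(Ω₂)=+0.146519+0.054914i
  term(m=+0) = -0.351274-0.000000i   from Y*(Ω₁)=-0.307659-0.000000i, Y(Ω₂)=+1.141766+0.000000i
  term(m=+1) = -0.009567+0.015845i   from Y*(Ω₁)=+0.092792-0.073365i, Y(Ω₂)=-0.146519+0.054914i
  term(m=+2) = -0.001587-0.003017i   from Y*(Ω₁)=+0.074849-0.315713i, Y(Ω₂)=+0.007918-0.006905i
  term(m=+3) = -0.000023-0.000001i   from Y*(Ω₁)=+0.021773+0.046706i, Y(Ω₂)=-0.000217+0.000401i
  term(m=+4) = +0.000003-0.000004i   from Y*(Ω₁)=+0.319776+0.160654i, Y(Ω₂)=+0.000002-0.000014i
  term(m=+5) = +0.000000+0.000000i   from Y*(Ω₁)=+0.116866-0.024109i, Y(Ω₂)=+0.000000+0.000000i
  term(m=+6) = +0.000000+0.000000i   from Y*(Ω₁)=-0.203932+0.242931i, Y(Ω₂)=-0.000000-0.000000i
  term(m=+7) = -0.000000+0.000000i   from Y*(Ω₁)=-0.013110+0.446748i, Y(Ω₂)=+0.000000+0.000000i
  term(m=+8) = -0.000000-0.000000i   from Y*(Ω₁)=+0.151591+0.203743i, Y(Ω₂)=-0.000000-0.000000i
Accumulated sum -0.373624-0.000000i; after 4π/(2l+1) scaling, -0.276182-0.000000i ⇒ P_8 = -0.276182

-0.276182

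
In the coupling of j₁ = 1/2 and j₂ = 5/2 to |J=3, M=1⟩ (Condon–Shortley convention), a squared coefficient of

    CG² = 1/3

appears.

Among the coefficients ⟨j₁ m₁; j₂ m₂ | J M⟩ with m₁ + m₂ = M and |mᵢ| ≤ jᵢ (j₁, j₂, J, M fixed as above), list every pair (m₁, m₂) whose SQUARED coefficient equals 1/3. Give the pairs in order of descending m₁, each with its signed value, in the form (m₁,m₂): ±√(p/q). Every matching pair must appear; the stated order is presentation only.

Admissible pairs with m₁+m₂ = M = 1: (-1/2,3/2), (1/2,1/2)
  (m₁,m₂)=(1/2,1/2): CG² = 2/3, CG = +√(2/3)
  (m₁,m₂)=(-1/2,3/2): CG² = 1/3, CG = +√(1/3)   ← matches the target
Pairs with CG² = 1/3: (-1/2,3/2): +√(1/3)

(-1/2,3/2): +√(1/3)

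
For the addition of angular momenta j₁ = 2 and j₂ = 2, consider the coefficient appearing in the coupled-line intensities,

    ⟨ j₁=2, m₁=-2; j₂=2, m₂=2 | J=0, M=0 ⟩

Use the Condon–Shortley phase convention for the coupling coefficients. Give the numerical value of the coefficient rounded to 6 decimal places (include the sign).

+√(1/5) = +0.447214

√[1·4!0!0!/5! · 0!4!4!0!0!0!] = √(576/5)
  +(−1)^4/∏(4,0,0,0,0,0)! = 1/24  (running 1/24)
⟨..|..⟩ = √(576/5)·(1/24) = +0.447214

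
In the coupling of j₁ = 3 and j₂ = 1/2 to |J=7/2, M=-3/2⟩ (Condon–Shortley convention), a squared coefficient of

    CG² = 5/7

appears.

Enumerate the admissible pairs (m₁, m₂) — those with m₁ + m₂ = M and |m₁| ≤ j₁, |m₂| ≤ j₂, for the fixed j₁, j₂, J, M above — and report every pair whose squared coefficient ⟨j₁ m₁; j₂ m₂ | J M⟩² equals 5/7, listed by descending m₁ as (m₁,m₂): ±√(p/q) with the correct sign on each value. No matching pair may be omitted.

Admissible pairs with m₁+m₂ = M = -3/2: (-2,1/2), (-1,-1/2)
  (m₁,m₂)=(-1,-1/2): CG² = 5/7, CG = +√(5/7)   ← matches the target
  (m₁,m₂)=(-2,1/2): CG² = 2/7, CG = +√(2/7)
Pairs with CG² = 5/7: (-1,-1/2): +√(5/7)

(-1,-1/2): +√(5/7)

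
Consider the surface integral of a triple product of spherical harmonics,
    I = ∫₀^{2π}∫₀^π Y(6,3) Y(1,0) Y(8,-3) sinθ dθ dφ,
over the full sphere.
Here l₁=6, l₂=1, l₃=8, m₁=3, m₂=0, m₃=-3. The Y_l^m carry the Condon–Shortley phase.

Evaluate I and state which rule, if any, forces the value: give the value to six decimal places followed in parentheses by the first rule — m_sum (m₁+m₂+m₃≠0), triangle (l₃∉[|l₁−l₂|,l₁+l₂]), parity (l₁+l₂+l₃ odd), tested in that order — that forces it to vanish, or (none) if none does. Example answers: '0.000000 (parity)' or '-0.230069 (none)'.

0.000000 (triangle)

l₃=8 ∉ [5,7] — triangle fails ⇒ I = 0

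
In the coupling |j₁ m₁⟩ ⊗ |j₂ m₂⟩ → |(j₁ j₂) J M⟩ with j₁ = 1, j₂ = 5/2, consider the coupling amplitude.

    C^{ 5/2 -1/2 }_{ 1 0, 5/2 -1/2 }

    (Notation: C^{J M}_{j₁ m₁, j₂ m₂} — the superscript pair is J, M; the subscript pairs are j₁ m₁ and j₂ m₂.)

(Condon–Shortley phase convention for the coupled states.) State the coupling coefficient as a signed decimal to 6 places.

+0.169031  (= +√(1/35))

j₁+j₂−J=1  J+j₁−j₂=1  J−j₁+j₂=4  j₁+j₂+J+1=7
(j₁±m₁, j₂±m₂, J±M) = (1,1,2,3,2,3)
P² = 144/35
sum k=0..1:
  [0] +1/4 = 1/4
  [1] −1/6 = -1/6
S = 1/12
C² = P²·S² = 1/35 ; C = +0.169031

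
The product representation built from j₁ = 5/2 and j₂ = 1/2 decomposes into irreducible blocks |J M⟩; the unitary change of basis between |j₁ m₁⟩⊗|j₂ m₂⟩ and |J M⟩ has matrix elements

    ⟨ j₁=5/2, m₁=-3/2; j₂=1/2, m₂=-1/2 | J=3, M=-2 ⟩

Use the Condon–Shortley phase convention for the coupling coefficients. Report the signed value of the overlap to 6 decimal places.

+0.912871  (= +√(5/6))

triangle: 0!×5!×1!/7! = 120/5040
(j±m)!: 1!×4!×0!×1!×1!×5! = 2880
prefactor² = (2J+1)×Δ×N² = 480
  k=0: +1/(0!×0!×4!×0!×1!×1!) = 1/24
Σ = 1/24  ⇒  CG² = 480×(1/24)² = 5/6
CG = +√(5/6) = +0.912871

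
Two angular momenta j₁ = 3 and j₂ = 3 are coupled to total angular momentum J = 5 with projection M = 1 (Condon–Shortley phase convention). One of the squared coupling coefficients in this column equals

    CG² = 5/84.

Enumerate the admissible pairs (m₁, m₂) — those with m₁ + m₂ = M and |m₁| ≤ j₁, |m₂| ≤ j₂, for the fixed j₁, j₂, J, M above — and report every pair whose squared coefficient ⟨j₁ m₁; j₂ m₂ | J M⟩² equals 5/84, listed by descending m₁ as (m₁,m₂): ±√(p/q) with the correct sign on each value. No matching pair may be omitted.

(3,-2): +√(5/84); (-2,3): −√(5/84)

Admissible pairs with m₁+m₂ = M = 1: (-2,3), (-1,2), (0,1), (1,0), (2,-1), (3,-2)
  (m₁,m₂)=(3,-2): CG² = 5/84, CG = +√(5/84)   ← matches the target
  (m₁,m₂)=(2,-1): CG² = 9/28, CG = +√(9/28)
  (m₁,m₂)=(1,0): CG² = 5/42, CG = +√(5/42)
  (m₁,m₂)=(0,1): CG² = 5/42, CG = −√(5/42)
  (m₁,m₂)=(-1,2): CG² = 9/28, CG = −√(9/28)
  (m₁,m₂)=(-2,3): CG² = 5/84, CG = −√(5/84)   ← matches the target
Pairs with CG² = 5/84: (3,-2): +√(5/84); (-2,3): −√(5/84)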